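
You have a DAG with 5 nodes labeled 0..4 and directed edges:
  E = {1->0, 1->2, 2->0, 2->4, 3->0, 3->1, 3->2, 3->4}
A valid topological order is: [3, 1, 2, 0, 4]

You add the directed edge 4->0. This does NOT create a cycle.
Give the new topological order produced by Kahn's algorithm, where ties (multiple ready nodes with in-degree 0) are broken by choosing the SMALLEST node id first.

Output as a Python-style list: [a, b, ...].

Old toposort: [3, 1, 2, 0, 4]
Added edge: 4->0
Position of 4 (4) > position of 0 (3). Must reorder: 4 must now come before 0.
Run Kahn's algorithm (break ties by smallest node id):
  initial in-degrees: [4, 1, 2, 0, 2]
  ready (indeg=0): [3]
  pop 3: indeg[0]->3; indeg[1]->0; indeg[2]->1; indeg[4]->1 | ready=[1] | order so far=[3]
  pop 1: indeg[0]->2; indeg[2]->0 | ready=[2] | order so far=[3, 1]
  pop 2: indeg[0]->1; indeg[4]->0 | ready=[4] | order so far=[3, 1, 2]
  pop 4: indeg[0]->0 | ready=[0] | order so far=[3, 1, 2, 4]
  pop 0: no out-edges | ready=[] | order so far=[3, 1, 2, 4, 0]
  Result: [3, 1, 2, 4, 0]

Answer: [3, 1, 2, 4, 0]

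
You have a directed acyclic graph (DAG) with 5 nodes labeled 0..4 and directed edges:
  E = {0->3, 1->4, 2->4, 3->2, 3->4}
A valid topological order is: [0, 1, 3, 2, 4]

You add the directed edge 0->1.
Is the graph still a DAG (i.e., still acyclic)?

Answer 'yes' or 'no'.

Answer: yes

Derivation:
Given toposort: [0, 1, 3, 2, 4]
Position of 0: index 0; position of 1: index 1
New edge 0->1: forward
Forward edge: respects the existing order. Still a DAG, same toposort still valid.
Still a DAG? yes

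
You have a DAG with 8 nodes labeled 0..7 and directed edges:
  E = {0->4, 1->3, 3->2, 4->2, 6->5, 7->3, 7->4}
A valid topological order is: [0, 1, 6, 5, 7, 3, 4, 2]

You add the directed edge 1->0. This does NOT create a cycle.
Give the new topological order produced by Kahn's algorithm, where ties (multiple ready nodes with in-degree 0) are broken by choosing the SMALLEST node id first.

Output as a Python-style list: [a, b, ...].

Old toposort: [0, 1, 6, 5, 7, 3, 4, 2]
Added edge: 1->0
Position of 1 (1) > position of 0 (0). Must reorder: 1 must now come before 0.
Run Kahn's algorithm (break ties by smallest node id):
  initial in-degrees: [1, 0, 2, 2, 2, 1, 0, 0]
  ready (indeg=0): [1, 6, 7]
  pop 1: indeg[0]->0; indeg[3]->1 | ready=[0, 6, 7] | order so far=[1]
  pop 0: indeg[4]->1 | ready=[6, 7] | order so far=[1, 0]
  pop 6: indeg[5]->0 | ready=[5, 7] | order so far=[1, 0, 6]
  pop 5: no out-edges | ready=[7] | order so far=[1, 0, 6, 5]
  pop 7: indeg[3]->0; indeg[4]->0 | ready=[3, 4] | order so far=[1, 0, 6, 5, 7]
  pop 3: indeg[2]->1 | ready=[4] | order so far=[1, 0, 6, 5, 7, 3]
  pop 4: indeg[2]->0 | ready=[2] | order so far=[1, 0, 6, 5, 7, 3, 4]
  pop 2: no out-edges | ready=[] | order so far=[1, 0, 6, 5, 7, 3, 4, 2]
  Result: [1, 0, 6, 5, 7, 3, 4, 2]

Answer: [1, 0, 6, 5, 7, 3, 4, 2]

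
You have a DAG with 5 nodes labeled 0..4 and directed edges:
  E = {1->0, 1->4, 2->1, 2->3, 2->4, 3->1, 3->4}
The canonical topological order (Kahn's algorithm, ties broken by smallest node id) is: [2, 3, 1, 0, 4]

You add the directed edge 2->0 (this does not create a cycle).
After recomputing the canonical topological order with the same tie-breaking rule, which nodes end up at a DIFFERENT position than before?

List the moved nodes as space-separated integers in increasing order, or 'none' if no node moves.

Old toposort: [2, 3, 1, 0, 4]
Added edge 2->0
Recompute Kahn (smallest-id tiebreak):
  initial in-degrees: [2, 2, 0, 1, 3]
  ready (indeg=0): [2]
  pop 2: indeg[0]->1; indeg[1]->1; indeg[3]->0; indeg[4]->2 | ready=[3] | order so far=[2]
  pop 3: indeg[1]->0; indeg[4]->1 | ready=[1] | order so far=[2, 3]
  pop 1: indeg[0]->0; indeg[4]->0 | ready=[0, 4] | order so far=[2, 3, 1]
  pop 0: no out-edges | ready=[4] | order so far=[2, 3, 1, 0]
  pop 4: no out-edges | ready=[] | order so far=[2, 3, 1, 0, 4]
New canonical toposort: [2, 3, 1, 0, 4]
Compare positions:
  Node 0: index 3 -> 3 (same)
  Node 1: index 2 -> 2 (same)
  Node 2: index 0 -> 0 (same)
  Node 3: index 1 -> 1 (same)
  Node 4: index 4 -> 4 (same)
Nodes that changed position: none

Answer: none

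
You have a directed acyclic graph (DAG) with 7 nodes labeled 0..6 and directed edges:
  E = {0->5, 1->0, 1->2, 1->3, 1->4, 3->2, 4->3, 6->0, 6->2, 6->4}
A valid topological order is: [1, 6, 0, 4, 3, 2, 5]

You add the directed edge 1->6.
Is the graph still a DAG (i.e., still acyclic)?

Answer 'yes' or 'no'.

Given toposort: [1, 6, 0, 4, 3, 2, 5]
Position of 1: index 0; position of 6: index 1
New edge 1->6: forward
Forward edge: respects the existing order. Still a DAG, same toposort still valid.
Still a DAG? yes

Answer: yes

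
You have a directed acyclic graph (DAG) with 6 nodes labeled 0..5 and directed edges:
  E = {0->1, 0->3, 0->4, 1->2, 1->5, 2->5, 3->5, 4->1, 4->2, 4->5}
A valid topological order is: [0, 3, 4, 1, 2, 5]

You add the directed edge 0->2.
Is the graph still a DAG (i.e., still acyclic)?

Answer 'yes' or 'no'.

Answer: yes

Derivation:
Given toposort: [0, 3, 4, 1, 2, 5]
Position of 0: index 0; position of 2: index 4
New edge 0->2: forward
Forward edge: respects the existing order. Still a DAG, same toposort still valid.
Still a DAG? yes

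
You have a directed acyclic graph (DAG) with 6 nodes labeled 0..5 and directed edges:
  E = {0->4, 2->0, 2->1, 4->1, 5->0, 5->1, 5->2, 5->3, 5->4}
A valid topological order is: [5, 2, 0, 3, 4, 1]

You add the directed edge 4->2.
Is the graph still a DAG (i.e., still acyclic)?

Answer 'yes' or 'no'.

Answer: no

Derivation:
Given toposort: [5, 2, 0, 3, 4, 1]
Position of 4: index 4; position of 2: index 1
New edge 4->2: backward (u after v in old order)
Backward edge: old toposort is now invalid. Check if this creates a cycle.
Does 2 already reach 4? Reachable from 2: [0, 1, 2, 4]. YES -> cycle!
Still a DAG? no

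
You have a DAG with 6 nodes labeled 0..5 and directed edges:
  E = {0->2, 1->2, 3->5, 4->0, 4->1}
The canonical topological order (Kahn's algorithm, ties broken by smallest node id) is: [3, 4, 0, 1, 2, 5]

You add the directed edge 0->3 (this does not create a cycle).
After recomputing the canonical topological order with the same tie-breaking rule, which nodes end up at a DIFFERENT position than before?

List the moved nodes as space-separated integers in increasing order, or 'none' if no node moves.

Answer: 0 1 2 3 4

Derivation:
Old toposort: [3, 4, 0, 1, 2, 5]
Added edge 0->3
Recompute Kahn (smallest-id tiebreak):
  initial in-degrees: [1, 1, 2, 1, 0, 1]
  ready (indeg=0): [4]
  pop 4: indeg[0]->0; indeg[1]->0 | ready=[0, 1] | order so far=[4]
  pop 0: indeg[2]->1; indeg[3]->0 | ready=[1, 3] | order so far=[4, 0]
  pop 1: indeg[2]->0 | ready=[2, 3] | order so far=[4, 0, 1]
  pop 2: no out-edges | ready=[3] | order so far=[4, 0, 1, 2]
  pop 3: indeg[5]->0 | ready=[5] | order so far=[4, 0, 1, 2, 3]
  pop 5: no out-edges | ready=[] | order so far=[4, 0, 1, 2, 3, 5]
New canonical toposort: [4, 0, 1, 2, 3, 5]
Compare positions:
  Node 0: index 2 -> 1 (moved)
  Node 1: index 3 -> 2 (moved)
  Node 2: index 4 -> 3 (moved)
  Node 3: index 0 -> 4 (moved)
  Node 4: index 1 -> 0 (moved)
  Node 5: index 5 -> 5 (same)
Nodes that changed position: 0 1 2 3 4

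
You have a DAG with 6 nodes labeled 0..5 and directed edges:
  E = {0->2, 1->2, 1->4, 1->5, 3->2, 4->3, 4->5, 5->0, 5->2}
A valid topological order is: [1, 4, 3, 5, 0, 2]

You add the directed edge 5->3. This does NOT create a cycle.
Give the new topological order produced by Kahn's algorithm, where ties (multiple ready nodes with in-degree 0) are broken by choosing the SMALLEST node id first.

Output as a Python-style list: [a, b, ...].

Answer: [1, 4, 5, 0, 3, 2]

Derivation:
Old toposort: [1, 4, 3, 5, 0, 2]
Added edge: 5->3
Position of 5 (3) > position of 3 (2). Must reorder: 5 must now come before 3.
Run Kahn's algorithm (break ties by smallest node id):
  initial in-degrees: [1, 0, 4, 2, 1, 2]
  ready (indeg=0): [1]
  pop 1: indeg[2]->3; indeg[4]->0; indeg[5]->1 | ready=[4] | order so far=[1]
  pop 4: indeg[3]->1; indeg[5]->0 | ready=[5] | order so far=[1, 4]
  pop 5: indeg[0]->0; indeg[2]->2; indeg[3]->0 | ready=[0, 3] | order so far=[1, 4, 5]
  pop 0: indeg[2]->1 | ready=[3] | order so far=[1, 4, 5, 0]
  pop 3: indeg[2]->0 | ready=[2] | order so far=[1, 4, 5, 0, 3]
  pop 2: no out-edges | ready=[] | order so far=[1, 4, 5, 0, 3, 2]
  Result: [1, 4, 5, 0, 3, 2]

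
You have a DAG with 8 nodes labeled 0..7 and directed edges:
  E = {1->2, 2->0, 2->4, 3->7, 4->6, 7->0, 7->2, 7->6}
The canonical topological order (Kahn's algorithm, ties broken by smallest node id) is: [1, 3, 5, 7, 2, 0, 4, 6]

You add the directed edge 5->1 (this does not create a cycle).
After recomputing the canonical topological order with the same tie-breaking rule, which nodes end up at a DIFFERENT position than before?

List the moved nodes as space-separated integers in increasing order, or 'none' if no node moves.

Answer: 1 3 5

Derivation:
Old toposort: [1, 3, 5, 7, 2, 0, 4, 6]
Added edge 5->1
Recompute Kahn (smallest-id tiebreak):
  initial in-degrees: [2, 1, 2, 0, 1, 0, 2, 1]
  ready (indeg=0): [3, 5]
  pop 3: indeg[7]->0 | ready=[5, 7] | order so far=[3]
  pop 5: indeg[1]->0 | ready=[1, 7] | order so far=[3, 5]
  pop 1: indeg[2]->1 | ready=[7] | order so far=[3, 5, 1]
  pop 7: indeg[0]->1; indeg[2]->0; indeg[6]->1 | ready=[2] | order so far=[3, 5, 1, 7]
  pop 2: indeg[0]->0; indeg[4]->0 | ready=[0, 4] | order so far=[3, 5, 1, 7, 2]
  pop 0: no out-edges | ready=[4] | order so far=[3, 5, 1, 7, 2, 0]
  pop 4: indeg[6]->0 | ready=[6] | order so far=[3, 5, 1, 7, 2, 0, 4]
  pop 6: no out-edges | ready=[] | order so far=[3, 5, 1, 7, 2, 0, 4, 6]
New canonical toposort: [3, 5, 1, 7, 2, 0, 4, 6]
Compare positions:
  Node 0: index 5 -> 5 (same)
  Node 1: index 0 -> 2 (moved)
  Node 2: index 4 -> 4 (same)
  Node 3: index 1 -> 0 (moved)
  Node 4: index 6 -> 6 (same)
  Node 5: index 2 -> 1 (moved)
  Node 6: index 7 -> 7 (same)
  Node 7: index 3 -> 3 (same)
Nodes that changed position: 1 3 5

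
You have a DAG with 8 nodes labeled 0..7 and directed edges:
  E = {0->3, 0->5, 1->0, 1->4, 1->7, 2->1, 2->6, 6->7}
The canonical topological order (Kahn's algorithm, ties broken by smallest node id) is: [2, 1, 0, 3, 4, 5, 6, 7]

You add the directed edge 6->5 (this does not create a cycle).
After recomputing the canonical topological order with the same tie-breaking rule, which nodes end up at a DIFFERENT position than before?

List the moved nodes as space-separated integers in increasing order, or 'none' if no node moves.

Old toposort: [2, 1, 0, 3, 4, 5, 6, 7]
Added edge 6->5
Recompute Kahn (smallest-id tiebreak):
  initial in-degrees: [1, 1, 0, 1, 1, 2, 1, 2]
  ready (indeg=0): [2]
  pop 2: indeg[1]->0; indeg[6]->0 | ready=[1, 6] | order so far=[2]
  pop 1: indeg[0]->0; indeg[4]->0; indeg[7]->1 | ready=[0, 4, 6] | order so far=[2, 1]
  pop 0: indeg[3]->0; indeg[5]->1 | ready=[3, 4, 6] | order so far=[2, 1, 0]
  pop 3: no out-edges | ready=[4, 6] | order so far=[2, 1, 0, 3]
  pop 4: no out-edges | ready=[6] | order so far=[2, 1, 0, 3, 4]
  pop 6: indeg[5]->0; indeg[7]->0 | ready=[5, 7] | order so far=[2, 1, 0, 3, 4, 6]
  pop 5: no out-edges | ready=[7] | order so far=[2, 1, 0, 3, 4, 6, 5]
  pop 7: no out-edges | ready=[] | order so far=[2, 1, 0, 3, 4, 6, 5, 7]
New canonical toposort: [2, 1, 0, 3, 4, 6, 5, 7]
Compare positions:
  Node 0: index 2 -> 2 (same)
  Node 1: index 1 -> 1 (same)
  Node 2: index 0 -> 0 (same)
  Node 3: index 3 -> 3 (same)
  Node 4: index 4 -> 4 (same)
  Node 5: index 5 -> 6 (moved)
  Node 6: index 6 -> 5 (moved)
  Node 7: index 7 -> 7 (same)
Nodes that changed position: 5 6

Answer: 5 6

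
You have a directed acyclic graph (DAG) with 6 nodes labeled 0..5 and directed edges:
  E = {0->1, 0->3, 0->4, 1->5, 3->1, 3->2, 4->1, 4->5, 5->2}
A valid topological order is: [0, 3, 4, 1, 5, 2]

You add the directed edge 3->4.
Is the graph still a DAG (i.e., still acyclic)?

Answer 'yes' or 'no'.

Given toposort: [0, 3, 4, 1, 5, 2]
Position of 3: index 1; position of 4: index 2
New edge 3->4: forward
Forward edge: respects the existing order. Still a DAG, same toposort still valid.
Still a DAG? yes

Answer: yes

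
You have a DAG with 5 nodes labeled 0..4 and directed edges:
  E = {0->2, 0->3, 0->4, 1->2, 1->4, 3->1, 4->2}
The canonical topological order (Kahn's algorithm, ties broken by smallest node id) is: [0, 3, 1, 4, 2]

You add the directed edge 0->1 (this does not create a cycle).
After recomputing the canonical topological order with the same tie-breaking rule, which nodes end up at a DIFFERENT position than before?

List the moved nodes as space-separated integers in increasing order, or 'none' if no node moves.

Answer: none

Derivation:
Old toposort: [0, 3, 1, 4, 2]
Added edge 0->1
Recompute Kahn (smallest-id tiebreak):
  initial in-degrees: [0, 2, 3, 1, 2]
  ready (indeg=0): [0]
  pop 0: indeg[1]->1; indeg[2]->2; indeg[3]->0; indeg[4]->1 | ready=[3] | order so far=[0]
  pop 3: indeg[1]->0 | ready=[1] | order so far=[0, 3]
  pop 1: indeg[2]->1; indeg[4]->0 | ready=[4] | order so far=[0, 3, 1]
  pop 4: indeg[2]->0 | ready=[2] | order so far=[0, 3, 1, 4]
  pop 2: no out-edges | ready=[] | order so far=[0, 3, 1, 4, 2]
New canonical toposort: [0, 3, 1, 4, 2]
Compare positions:
  Node 0: index 0 -> 0 (same)
  Node 1: index 2 -> 2 (same)
  Node 2: index 4 -> 4 (same)
  Node 3: index 1 -> 1 (same)
  Node 4: index 3 -> 3 (same)
Nodes that changed position: none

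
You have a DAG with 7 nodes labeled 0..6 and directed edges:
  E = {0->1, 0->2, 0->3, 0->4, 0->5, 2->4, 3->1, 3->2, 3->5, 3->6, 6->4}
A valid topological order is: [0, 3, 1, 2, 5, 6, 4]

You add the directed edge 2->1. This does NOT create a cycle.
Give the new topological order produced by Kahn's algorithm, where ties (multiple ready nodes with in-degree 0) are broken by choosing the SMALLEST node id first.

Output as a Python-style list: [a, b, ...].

Answer: [0, 3, 2, 1, 5, 6, 4]

Derivation:
Old toposort: [0, 3, 1, 2, 5, 6, 4]
Added edge: 2->1
Position of 2 (3) > position of 1 (2). Must reorder: 2 must now come before 1.
Run Kahn's algorithm (break ties by smallest node id):
  initial in-degrees: [0, 3, 2, 1, 3, 2, 1]
  ready (indeg=0): [0]
  pop 0: indeg[1]->2; indeg[2]->1; indeg[3]->0; indeg[4]->2; indeg[5]->1 | ready=[3] | order so far=[0]
  pop 3: indeg[1]->1; indeg[2]->0; indeg[5]->0; indeg[6]->0 | ready=[2, 5, 6] | order so far=[0, 3]
  pop 2: indeg[1]->0; indeg[4]->1 | ready=[1, 5, 6] | order so far=[0, 3, 2]
  pop 1: no out-edges | ready=[5, 6] | order so far=[0, 3, 2, 1]
  pop 5: no out-edges | ready=[6] | order so far=[0, 3, 2, 1, 5]
  pop 6: indeg[4]->0 | ready=[4] | order so far=[0, 3, 2, 1, 5, 6]
  pop 4: no out-edges | ready=[] | order so far=[0, 3, 2, 1, 5, 6, 4]
  Result: [0, 3, 2, 1, 5, 6, 4]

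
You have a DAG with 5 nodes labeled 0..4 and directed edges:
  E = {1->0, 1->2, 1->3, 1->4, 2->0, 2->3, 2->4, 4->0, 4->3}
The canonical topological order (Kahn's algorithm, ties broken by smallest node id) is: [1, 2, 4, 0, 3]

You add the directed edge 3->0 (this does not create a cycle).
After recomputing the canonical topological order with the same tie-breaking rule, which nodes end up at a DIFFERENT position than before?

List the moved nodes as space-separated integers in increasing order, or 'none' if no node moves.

Answer: 0 3

Derivation:
Old toposort: [1, 2, 4, 0, 3]
Added edge 3->0
Recompute Kahn (smallest-id tiebreak):
  initial in-degrees: [4, 0, 1, 3, 2]
  ready (indeg=0): [1]
  pop 1: indeg[0]->3; indeg[2]->0; indeg[3]->2; indeg[4]->1 | ready=[2] | order so far=[1]
  pop 2: indeg[0]->2; indeg[3]->1; indeg[4]->0 | ready=[4] | order so far=[1, 2]
  pop 4: indeg[0]->1; indeg[3]->0 | ready=[3] | order so far=[1, 2, 4]
  pop 3: indeg[0]->0 | ready=[0] | order so far=[1, 2, 4, 3]
  pop 0: no out-edges | ready=[] | order so far=[1, 2, 4, 3, 0]
New canonical toposort: [1, 2, 4, 3, 0]
Compare positions:
  Node 0: index 3 -> 4 (moved)
  Node 1: index 0 -> 0 (same)
  Node 2: index 1 -> 1 (same)
  Node 3: index 4 -> 3 (moved)
  Node 4: index 2 -> 2 (same)
Nodes that changed position: 0 3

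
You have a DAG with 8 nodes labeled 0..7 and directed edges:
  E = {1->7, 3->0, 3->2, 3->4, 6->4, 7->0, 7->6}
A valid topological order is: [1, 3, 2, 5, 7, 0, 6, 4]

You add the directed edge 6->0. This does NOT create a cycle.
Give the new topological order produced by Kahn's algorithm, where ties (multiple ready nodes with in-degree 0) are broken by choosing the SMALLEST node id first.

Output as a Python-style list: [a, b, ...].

Answer: [1, 3, 2, 5, 7, 6, 0, 4]

Derivation:
Old toposort: [1, 3, 2, 5, 7, 0, 6, 4]
Added edge: 6->0
Position of 6 (6) > position of 0 (5). Must reorder: 6 must now come before 0.
Run Kahn's algorithm (break ties by smallest node id):
  initial in-degrees: [3, 0, 1, 0, 2, 0, 1, 1]
  ready (indeg=0): [1, 3, 5]
  pop 1: indeg[7]->0 | ready=[3, 5, 7] | order so far=[1]
  pop 3: indeg[0]->2; indeg[2]->0; indeg[4]->1 | ready=[2, 5, 7] | order so far=[1, 3]
  pop 2: no out-edges | ready=[5, 7] | order so far=[1, 3, 2]
  pop 5: no out-edges | ready=[7] | order so far=[1, 3, 2, 5]
  pop 7: indeg[0]->1; indeg[6]->0 | ready=[6] | order so far=[1, 3, 2, 5, 7]
  pop 6: indeg[0]->0; indeg[4]->0 | ready=[0, 4] | order so far=[1, 3, 2, 5, 7, 6]
  pop 0: no out-edges | ready=[4] | order so far=[1, 3, 2, 5, 7, 6, 0]
  pop 4: no out-edges | ready=[] | order so far=[1, 3, 2, 5, 7, 6, 0, 4]
  Result: [1, 3, 2, 5, 7, 6, 0, 4]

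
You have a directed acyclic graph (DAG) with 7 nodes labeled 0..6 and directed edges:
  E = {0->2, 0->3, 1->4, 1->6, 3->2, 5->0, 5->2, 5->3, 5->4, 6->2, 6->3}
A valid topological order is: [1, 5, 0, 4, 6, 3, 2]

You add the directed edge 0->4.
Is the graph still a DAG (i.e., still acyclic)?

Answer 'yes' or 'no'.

Given toposort: [1, 5, 0, 4, 6, 3, 2]
Position of 0: index 2; position of 4: index 3
New edge 0->4: forward
Forward edge: respects the existing order. Still a DAG, same toposort still valid.
Still a DAG? yes

Answer: yes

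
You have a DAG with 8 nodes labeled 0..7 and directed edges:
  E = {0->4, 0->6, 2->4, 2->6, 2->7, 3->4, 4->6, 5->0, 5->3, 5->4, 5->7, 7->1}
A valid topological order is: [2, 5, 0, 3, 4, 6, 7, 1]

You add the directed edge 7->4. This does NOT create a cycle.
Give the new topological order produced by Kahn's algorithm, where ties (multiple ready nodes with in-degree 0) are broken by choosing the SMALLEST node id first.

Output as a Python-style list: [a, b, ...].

Old toposort: [2, 5, 0, 3, 4, 6, 7, 1]
Added edge: 7->4
Position of 7 (6) > position of 4 (4). Must reorder: 7 must now come before 4.
Run Kahn's algorithm (break ties by smallest node id):
  initial in-degrees: [1, 1, 0, 1, 5, 0, 3, 2]
  ready (indeg=0): [2, 5]
  pop 2: indeg[4]->4; indeg[6]->2; indeg[7]->1 | ready=[5] | order so far=[2]
  pop 5: indeg[0]->0; indeg[3]->0; indeg[4]->3; indeg[7]->0 | ready=[0, 3, 7] | order so far=[2, 5]
  pop 0: indeg[4]->2; indeg[6]->1 | ready=[3, 7] | order so far=[2, 5, 0]
  pop 3: indeg[4]->1 | ready=[7] | order so far=[2, 5, 0, 3]
  pop 7: indeg[1]->0; indeg[4]->0 | ready=[1, 4] | order so far=[2, 5, 0, 3, 7]
  pop 1: no out-edges | ready=[4] | order so far=[2, 5, 0, 3, 7, 1]
  pop 4: indeg[6]->0 | ready=[6] | order so far=[2, 5, 0, 3, 7, 1, 4]
  pop 6: no out-edges | ready=[] | order so far=[2, 5, 0, 3, 7, 1, 4, 6]
  Result: [2, 5, 0, 3, 7, 1, 4, 6]

Answer: [2, 5, 0, 3, 7, 1, 4, 6]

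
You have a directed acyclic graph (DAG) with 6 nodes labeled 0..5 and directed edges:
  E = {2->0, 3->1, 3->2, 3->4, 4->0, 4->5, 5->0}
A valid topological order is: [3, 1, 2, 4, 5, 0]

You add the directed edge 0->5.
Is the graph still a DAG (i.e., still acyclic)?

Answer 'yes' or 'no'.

Given toposort: [3, 1, 2, 4, 5, 0]
Position of 0: index 5; position of 5: index 4
New edge 0->5: backward (u after v in old order)
Backward edge: old toposort is now invalid. Check if this creates a cycle.
Does 5 already reach 0? Reachable from 5: [0, 5]. YES -> cycle!
Still a DAG? no

Answer: no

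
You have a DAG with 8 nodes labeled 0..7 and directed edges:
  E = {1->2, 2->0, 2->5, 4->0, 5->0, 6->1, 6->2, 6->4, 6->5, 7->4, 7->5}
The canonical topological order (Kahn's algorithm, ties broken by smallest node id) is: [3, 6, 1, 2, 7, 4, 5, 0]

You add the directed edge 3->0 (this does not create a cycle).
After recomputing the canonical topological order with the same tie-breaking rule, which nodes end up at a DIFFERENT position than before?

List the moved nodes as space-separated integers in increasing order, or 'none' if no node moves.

Answer: none

Derivation:
Old toposort: [3, 6, 1, 2, 7, 4, 5, 0]
Added edge 3->0
Recompute Kahn (smallest-id tiebreak):
  initial in-degrees: [4, 1, 2, 0, 2, 3, 0, 0]
  ready (indeg=0): [3, 6, 7]
  pop 3: indeg[0]->3 | ready=[6, 7] | order so far=[3]
  pop 6: indeg[1]->0; indeg[2]->1; indeg[4]->1; indeg[5]->2 | ready=[1, 7] | order so far=[3, 6]
  pop 1: indeg[2]->0 | ready=[2, 7] | order so far=[3, 6, 1]
  pop 2: indeg[0]->2; indeg[5]->1 | ready=[7] | order so far=[3, 6, 1, 2]
  pop 7: indeg[4]->0; indeg[5]->0 | ready=[4, 5] | order so far=[3, 6, 1, 2, 7]
  pop 4: indeg[0]->1 | ready=[5] | order so far=[3, 6, 1, 2, 7, 4]
  pop 5: indeg[0]->0 | ready=[0] | order so far=[3, 6, 1, 2, 7, 4, 5]
  pop 0: no out-edges | ready=[] | order so far=[3, 6, 1, 2, 7, 4, 5, 0]
New canonical toposort: [3, 6, 1, 2, 7, 4, 5, 0]
Compare positions:
  Node 0: index 7 -> 7 (same)
  Node 1: index 2 -> 2 (same)
  Node 2: index 3 -> 3 (same)
  Node 3: index 0 -> 0 (same)
  Node 4: index 5 -> 5 (same)
  Node 5: index 6 -> 6 (same)
  Node 6: index 1 -> 1 (same)
  Node 7: index 4 -> 4 (same)
Nodes that changed position: none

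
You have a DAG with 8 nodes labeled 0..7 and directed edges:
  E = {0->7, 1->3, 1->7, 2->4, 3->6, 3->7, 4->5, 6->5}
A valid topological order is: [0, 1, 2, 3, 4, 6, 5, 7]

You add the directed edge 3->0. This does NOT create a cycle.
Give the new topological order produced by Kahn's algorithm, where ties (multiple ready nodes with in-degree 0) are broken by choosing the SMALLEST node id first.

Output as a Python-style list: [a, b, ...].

Answer: [1, 2, 3, 0, 4, 6, 5, 7]

Derivation:
Old toposort: [0, 1, 2, 3, 4, 6, 5, 7]
Added edge: 3->0
Position of 3 (3) > position of 0 (0). Must reorder: 3 must now come before 0.
Run Kahn's algorithm (break ties by smallest node id):
  initial in-degrees: [1, 0, 0, 1, 1, 2, 1, 3]
  ready (indeg=0): [1, 2]
  pop 1: indeg[3]->0; indeg[7]->2 | ready=[2, 3] | order so far=[1]
  pop 2: indeg[4]->0 | ready=[3, 4] | order so far=[1, 2]
  pop 3: indeg[0]->0; indeg[6]->0; indeg[7]->1 | ready=[0, 4, 6] | order so far=[1, 2, 3]
  pop 0: indeg[7]->0 | ready=[4, 6, 7] | order so far=[1, 2, 3, 0]
  pop 4: indeg[5]->1 | ready=[6, 7] | order so far=[1, 2, 3, 0, 4]
  pop 6: indeg[5]->0 | ready=[5, 7] | order so far=[1, 2, 3, 0, 4, 6]
  pop 5: no out-edges | ready=[7] | order so far=[1, 2, 3, 0, 4, 6, 5]
  pop 7: no out-edges | ready=[] | order so far=[1, 2, 3, 0, 4, 6, 5, 7]
  Result: [1, 2, 3, 0, 4, 6, 5, 7]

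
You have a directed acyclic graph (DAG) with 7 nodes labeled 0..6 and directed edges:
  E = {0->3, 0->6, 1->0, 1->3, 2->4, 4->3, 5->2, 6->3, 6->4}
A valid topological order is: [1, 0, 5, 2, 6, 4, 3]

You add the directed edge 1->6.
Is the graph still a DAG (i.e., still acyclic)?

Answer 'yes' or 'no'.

Given toposort: [1, 0, 5, 2, 6, 4, 3]
Position of 1: index 0; position of 6: index 4
New edge 1->6: forward
Forward edge: respects the existing order. Still a DAG, same toposort still valid.
Still a DAG? yes

Answer: yes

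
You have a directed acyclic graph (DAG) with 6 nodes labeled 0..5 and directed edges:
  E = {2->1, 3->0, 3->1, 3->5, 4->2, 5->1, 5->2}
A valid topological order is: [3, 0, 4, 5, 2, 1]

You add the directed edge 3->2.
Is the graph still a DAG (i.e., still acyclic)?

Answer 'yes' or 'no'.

Given toposort: [3, 0, 4, 5, 2, 1]
Position of 3: index 0; position of 2: index 4
New edge 3->2: forward
Forward edge: respects the existing order. Still a DAG, same toposort still valid.
Still a DAG? yes

Answer: yes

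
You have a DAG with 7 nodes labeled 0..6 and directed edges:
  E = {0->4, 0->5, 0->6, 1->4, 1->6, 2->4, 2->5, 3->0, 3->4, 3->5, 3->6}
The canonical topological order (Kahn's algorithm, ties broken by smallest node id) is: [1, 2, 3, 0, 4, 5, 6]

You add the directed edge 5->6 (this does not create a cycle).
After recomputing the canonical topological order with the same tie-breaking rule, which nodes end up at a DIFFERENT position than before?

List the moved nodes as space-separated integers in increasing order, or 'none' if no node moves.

Old toposort: [1, 2, 3, 0, 4, 5, 6]
Added edge 5->6
Recompute Kahn (smallest-id tiebreak):
  initial in-degrees: [1, 0, 0, 0, 4, 3, 4]
  ready (indeg=0): [1, 2, 3]
  pop 1: indeg[4]->3; indeg[6]->3 | ready=[2, 3] | order so far=[1]
  pop 2: indeg[4]->2; indeg[5]->2 | ready=[3] | order so far=[1, 2]
  pop 3: indeg[0]->0; indeg[4]->1; indeg[5]->1; indeg[6]->2 | ready=[0] | order so far=[1, 2, 3]
  pop 0: indeg[4]->0; indeg[5]->0; indeg[6]->1 | ready=[4, 5] | order so far=[1, 2, 3, 0]
  pop 4: no out-edges | ready=[5] | order so far=[1, 2, 3, 0, 4]
  pop 5: indeg[6]->0 | ready=[6] | order so far=[1, 2, 3, 0, 4, 5]
  pop 6: no out-edges | ready=[] | order so far=[1, 2, 3, 0, 4, 5, 6]
New canonical toposort: [1, 2, 3, 0, 4, 5, 6]
Compare positions:
  Node 0: index 3 -> 3 (same)
  Node 1: index 0 -> 0 (same)
  Node 2: index 1 -> 1 (same)
  Node 3: index 2 -> 2 (same)
  Node 4: index 4 -> 4 (same)
  Node 5: index 5 -> 5 (same)
  Node 6: index 6 -> 6 (same)
Nodes that changed position: none

Answer: none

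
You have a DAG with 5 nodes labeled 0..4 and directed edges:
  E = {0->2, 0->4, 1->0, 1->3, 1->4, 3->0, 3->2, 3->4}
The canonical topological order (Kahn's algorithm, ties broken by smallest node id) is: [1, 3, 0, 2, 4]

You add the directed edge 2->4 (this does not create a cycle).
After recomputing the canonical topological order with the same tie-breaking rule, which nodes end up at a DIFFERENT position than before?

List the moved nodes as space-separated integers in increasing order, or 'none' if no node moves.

Old toposort: [1, 3, 0, 2, 4]
Added edge 2->4
Recompute Kahn (smallest-id tiebreak):
  initial in-degrees: [2, 0, 2, 1, 4]
  ready (indeg=0): [1]
  pop 1: indeg[0]->1; indeg[3]->0; indeg[4]->3 | ready=[3] | order so far=[1]
  pop 3: indeg[0]->0; indeg[2]->1; indeg[4]->2 | ready=[0] | order so far=[1, 3]
  pop 0: indeg[2]->0; indeg[4]->1 | ready=[2] | order so far=[1, 3, 0]
  pop 2: indeg[4]->0 | ready=[4] | order so far=[1, 3, 0, 2]
  pop 4: no out-edges | ready=[] | order so far=[1, 3, 0, 2, 4]
New canonical toposort: [1, 3, 0, 2, 4]
Compare positions:
  Node 0: index 2 -> 2 (same)
  Node 1: index 0 -> 0 (same)
  Node 2: index 3 -> 3 (same)
  Node 3: index 1 -> 1 (same)
  Node 4: index 4 -> 4 (same)
Nodes that changed position: none

Answer: none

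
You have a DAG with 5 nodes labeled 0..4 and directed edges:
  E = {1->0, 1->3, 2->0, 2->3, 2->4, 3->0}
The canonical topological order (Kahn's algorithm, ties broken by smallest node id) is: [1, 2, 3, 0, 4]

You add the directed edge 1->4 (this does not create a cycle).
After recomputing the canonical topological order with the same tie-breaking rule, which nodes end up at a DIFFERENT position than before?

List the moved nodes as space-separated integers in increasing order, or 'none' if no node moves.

Old toposort: [1, 2, 3, 0, 4]
Added edge 1->4
Recompute Kahn (smallest-id tiebreak):
  initial in-degrees: [3, 0, 0, 2, 2]
  ready (indeg=0): [1, 2]
  pop 1: indeg[0]->2; indeg[3]->1; indeg[4]->1 | ready=[2] | order so far=[1]
  pop 2: indeg[0]->1; indeg[3]->0; indeg[4]->0 | ready=[3, 4] | order so far=[1, 2]
  pop 3: indeg[0]->0 | ready=[0, 4] | order so far=[1, 2, 3]
  pop 0: no out-edges | ready=[4] | order so far=[1, 2, 3, 0]
  pop 4: no out-edges | ready=[] | order so far=[1, 2, 3, 0, 4]
New canonical toposort: [1, 2, 3, 0, 4]
Compare positions:
  Node 0: index 3 -> 3 (same)
  Node 1: index 0 -> 0 (same)
  Node 2: index 1 -> 1 (same)
  Node 3: index 2 -> 2 (same)
  Node 4: index 4 -> 4 (same)
Nodes that changed position: none

Answer: none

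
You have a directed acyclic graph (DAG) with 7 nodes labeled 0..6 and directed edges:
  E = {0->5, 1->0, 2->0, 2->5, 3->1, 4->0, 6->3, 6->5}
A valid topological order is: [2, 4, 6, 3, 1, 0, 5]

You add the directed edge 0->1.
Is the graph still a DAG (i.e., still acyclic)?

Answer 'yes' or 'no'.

Answer: no

Derivation:
Given toposort: [2, 4, 6, 3, 1, 0, 5]
Position of 0: index 5; position of 1: index 4
New edge 0->1: backward (u after v in old order)
Backward edge: old toposort is now invalid. Check if this creates a cycle.
Does 1 already reach 0? Reachable from 1: [0, 1, 5]. YES -> cycle!
Still a DAG? no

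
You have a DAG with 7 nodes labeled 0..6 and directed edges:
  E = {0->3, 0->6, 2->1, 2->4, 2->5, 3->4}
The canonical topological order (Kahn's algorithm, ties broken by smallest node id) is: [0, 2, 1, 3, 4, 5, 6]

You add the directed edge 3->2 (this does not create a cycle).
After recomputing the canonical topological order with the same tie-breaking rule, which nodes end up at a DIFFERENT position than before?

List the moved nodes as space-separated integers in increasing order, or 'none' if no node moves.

Old toposort: [0, 2, 1, 3, 4, 5, 6]
Added edge 3->2
Recompute Kahn (smallest-id tiebreak):
  initial in-degrees: [0, 1, 1, 1, 2, 1, 1]
  ready (indeg=0): [0]
  pop 0: indeg[3]->0; indeg[6]->0 | ready=[3, 6] | order so far=[0]
  pop 3: indeg[2]->0; indeg[4]->1 | ready=[2, 6] | order so far=[0, 3]
  pop 2: indeg[1]->0; indeg[4]->0; indeg[5]->0 | ready=[1, 4, 5, 6] | order so far=[0, 3, 2]
  pop 1: no out-edges | ready=[4, 5, 6] | order so far=[0, 3, 2, 1]
  pop 4: no out-edges | ready=[5, 6] | order so far=[0, 3, 2, 1, 4]
  pop 5: no out-edges | ready=[6] | order so far=[0, 3, 2, 1, 4, 5]
  pop 6: no out-edges | ready=[] | order so far=[0, 3, 2, 1, 4, 5, 6]
New canonical toposort: [0, 3, 2, 1, 4, 5, 6]
Compare positions:
  Node 0: index 0 -> 0 (same)
  Node 1: index 2 -> 3 (moved)
  Node 2: index 1 -> 2 (moved)
  Node 3: index 3 -> 1 (moved)
  Node 4: index 4 -> 4 (same)
  Node 5: index 5 -> 5 (same)
  Node 6: index 6 -> 6 (same)
Nodes that changed position: 1 2 3

Answer: 1 2 3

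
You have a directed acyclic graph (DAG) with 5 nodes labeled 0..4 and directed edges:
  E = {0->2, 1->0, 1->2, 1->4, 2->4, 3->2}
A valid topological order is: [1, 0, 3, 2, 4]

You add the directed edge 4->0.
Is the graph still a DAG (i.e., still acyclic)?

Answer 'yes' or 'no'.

Answer: no

Derivation:
Given toposort: [1, 0, 3, 2, 4]
Position of 4: index 4; position of 0: index 1
New edge 4->0: backward (u after v in old order)
Backward edge: old toposort is now invalid. Check if this creates a cycle.
Does 0 already reach 4? Reachable from 0: [0, 2, 4]. YES -> cycle!
Still a DAG? no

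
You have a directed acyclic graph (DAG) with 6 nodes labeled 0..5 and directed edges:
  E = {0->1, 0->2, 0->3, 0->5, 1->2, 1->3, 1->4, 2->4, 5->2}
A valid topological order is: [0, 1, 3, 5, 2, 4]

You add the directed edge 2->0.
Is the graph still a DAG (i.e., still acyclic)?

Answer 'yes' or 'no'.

Given toposort: [0, 1, 3, 5, 2, 4]
Position of 2: index 4; position of 0: index 0
New edge 2->0: backward (u after v in old order)
Backward edge: old toposort is now invalid. Check if this creates a cycle.
Does 0 already reach 2? Reachable from 0: [0, 1, 2, 3, 4, 5]. YES -> cycle!
Still a DAG? no

Answer: no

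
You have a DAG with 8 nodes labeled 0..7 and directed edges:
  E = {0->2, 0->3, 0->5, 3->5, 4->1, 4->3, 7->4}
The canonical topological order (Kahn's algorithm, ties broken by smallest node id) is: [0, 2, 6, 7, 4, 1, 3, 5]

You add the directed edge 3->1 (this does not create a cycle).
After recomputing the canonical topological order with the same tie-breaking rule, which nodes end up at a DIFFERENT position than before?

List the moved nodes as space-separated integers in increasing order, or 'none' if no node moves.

Old toposort: [0, 2, 6, 7, 4, 1, 3, 5]
Added edge 3->1
Recompute Kahn (smallest-id tiebreak):
  initial in-degrees: [0, 2, 1, 2, 1, 2, 0, 0]
  ready (indeg=0): [0, 6, 7]
  pop 0: indeg[2]->0; indeg[3]->1; indeg[5]->1 | ready=[2, 6, 7] | order so far=[0]
  pop 2: no out-edges | ready=[6, 7] | order so far=[0, 2]
  pop 6: no out-edges | ready=[7] | order so far=[0, 2, 6]
  pop 7: indeg[4]->0 | ready=[4] | order so far=[0, 2, 6, 7]
  pop 4: indeg[1]->1; indeg[3]->0 | ready=[3] | order so far=[0, 2, 6, 7, 4]
  pop 3: indeg[1]->0; indeg[5]->0 | ready=[1, 5] | order so far=[0, 2, 6, 7, 4, 3]
  pop 1: no out-edges | ready=[5] | order so far=[0, 2, 6, 7, 4, 3, 1]
  pop 5: no out-edges | ready=[] | order so far=[0, 2, 6, 7, 4, 3, 1, 5]
New canonical toposort: [0, 2, 6, 7, 4, 3, 1, 5]
Compare positions:
  Node 0: index 0 -> 0 (same)
  Node 1: index 5 -> 6 (moved)
  Node 2: index 1 -> 1 (same)
  Node 3: index 6 -> 5 (moved)
  Node 4: index 4 -> 4 (same)
  Node 5: index 7 -> 7 (same)
  Node 6: index 2 -> 2 (same)
  Node 7: index 3 -> 3 (same)
Nodes that changed position: 1 3

Answer: 1 3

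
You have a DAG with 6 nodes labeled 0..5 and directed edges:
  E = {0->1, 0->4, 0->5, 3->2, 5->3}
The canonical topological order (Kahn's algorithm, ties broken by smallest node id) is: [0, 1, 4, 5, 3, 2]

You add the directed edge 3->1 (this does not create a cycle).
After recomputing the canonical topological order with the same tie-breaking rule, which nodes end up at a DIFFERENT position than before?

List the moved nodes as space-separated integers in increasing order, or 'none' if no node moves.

Old toposort: [0, 1, 4, 5, 3, 2]
Added edge 3->1
Recompute Kahn (smallest-id tiebreak):
  initial in-degrees: [0, 2, 1, 1, 1, 1]
  ready (indeg=0): [0]
  pop 0: indeg[1]->1; indeg[4]->0; indeg[5]->0 | ready=[4, 5] | order so far=[0]
  pop 4: no out-edges | ready=[5] | order so far=[0, 4]
  pop 5: indeg[3]->0 | ready=[3] | order so far=[0, 4, 5]
  pop 3: indeg[1]->0; indeg[2]->0 | ready=[1, 2] | order so far=[0, 4, 5, 3]
  pop 1: no out-edges | ready=[2] | order so far=[0, 4, 5, 3, 1]
  pop 2: no out-edges | ready=[] | order so far=[0, 4, 5, 3, 1, 2]
New canonical toposort: [0, 4, 5, 3, 1, 2]
Compare positions:
  Node 0: index 0 -> 0 (same)
  Node 1: index 1 -> 4 (moved)
  Node 2: index 5 -> 5 (same)
  Node 3: index 4 -> 3 (moved)
  Node 4: index 2 -> 1 (moved)
  Node 5: index 3 -> 2 (moved)
Nodes that changed position: 1 3 4 5

Answer: 1 3 4 5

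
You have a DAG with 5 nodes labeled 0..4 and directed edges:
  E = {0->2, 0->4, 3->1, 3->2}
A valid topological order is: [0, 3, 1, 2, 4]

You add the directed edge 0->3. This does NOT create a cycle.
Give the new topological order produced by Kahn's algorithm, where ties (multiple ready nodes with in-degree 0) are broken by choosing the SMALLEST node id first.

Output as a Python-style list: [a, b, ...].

Old toposort: [0, 3, 1, 2, 4]
Added edge: 0->3
Position of 0 (0) < position of 3 (1). Old order still valid.
Run Kahn's algorithm (break ties by smallest node id):
  initial in-degrees: [0, 1, 2, 1, 1]
  ready (indeg=0): [0]
  pop 0: indeg[2]->1; indeg[3]->0; indeg[4]->0 | ready=[3, 4] | order so far=[0]
  pop 3: indeg[1]->0; indeg[2]->0 | ready=[1, 2, 4] | order so far=[0, 3]
  pop 1: no out-edges | ready=[2, 4] | order so far=[0, 3, 1]
  pop 2: no out-edges | ready=[4] | order so far=[0, 3, 1, 2]
  pop 4: no out-edges | ready=[] | order so far=[0, 3, 1, 2, 4]
  Result: [0, 3, 1, 2, 4]

Answer: [0, 3, 1, 2, 4]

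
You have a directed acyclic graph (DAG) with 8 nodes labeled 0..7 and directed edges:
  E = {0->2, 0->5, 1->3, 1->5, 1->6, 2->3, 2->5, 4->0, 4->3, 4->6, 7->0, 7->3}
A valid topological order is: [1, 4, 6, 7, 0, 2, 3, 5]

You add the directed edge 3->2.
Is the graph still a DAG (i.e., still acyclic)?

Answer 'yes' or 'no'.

Answer: no

Derivation:
Given toposort: [1, 4, 6, 7, 0, 2, 3, 5]
Position of 3: index 6; position of 2: index 5
New edge 3->2: backward (u after v in old order)
Backward edge: old toposort is now invalid. Check if this creates a cycle.
Does 2 already reach 3? Reachable from 2: [2, 3, 5]. YES -> cycle!
Still a DAG? no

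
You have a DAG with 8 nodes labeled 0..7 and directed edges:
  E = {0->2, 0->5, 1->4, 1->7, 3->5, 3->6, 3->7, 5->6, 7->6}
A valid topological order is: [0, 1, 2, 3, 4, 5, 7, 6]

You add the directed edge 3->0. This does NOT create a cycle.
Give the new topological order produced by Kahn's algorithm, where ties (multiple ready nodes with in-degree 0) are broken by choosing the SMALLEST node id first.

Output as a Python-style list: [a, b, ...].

Old toposort: [0, 1, 2, 3, 4, 5, 7, 6]
Added edge: 3->0
Position of 3 (3) > position of 0 (0). Must reorder: 3 must now come before 0.
Run Kahn's algorithm (break ties by smallest node id):
  initial in-degrees: [1, 0, 1, 0, 1, 2, 3, 2]
  ready (indeg=0): [1, 3]
  pop 1: indeg[4]->0; indeg[7]->1 | ready=[3, 4] | order so far=[1]
  pop 3: indeg[0]->0; indeg[5]->1; indeg[6]->2; indeg[7]->0 | ready=[0, 4, 7] | order so far=[1, 3]
  pop 0: indeg[2]->0; indeg[5]->0 | ready=[2, 4, 5, 7] | order so far=[1, 3, 0]
  pop 2: no out-edges | ready=[4, 5, 7] | order so far=[1, 3, 0, 2]
  pop 4: no out-edges | ready=[5, 7] | order so far=[1, 3, 0, 2, 4]
  pop 5: indeg[6]->1 | ready=[7] | order so far=[1, 3, 0, 2, 4, 5]
  pop 7: indeg[6]->0 | ready=[6] | order so far=[1, 3, 0, 2, 4, 5, 7]
  pop 6: no out-edges | ready=[] | order so far=[1, 3, 0, 2, 4, 5, 7, 6]
  Result: [1, 3, 0, 2, 4, 5, 7, 6]

Answer: [1, 3, 0, 2, 4, 5, 7, 6]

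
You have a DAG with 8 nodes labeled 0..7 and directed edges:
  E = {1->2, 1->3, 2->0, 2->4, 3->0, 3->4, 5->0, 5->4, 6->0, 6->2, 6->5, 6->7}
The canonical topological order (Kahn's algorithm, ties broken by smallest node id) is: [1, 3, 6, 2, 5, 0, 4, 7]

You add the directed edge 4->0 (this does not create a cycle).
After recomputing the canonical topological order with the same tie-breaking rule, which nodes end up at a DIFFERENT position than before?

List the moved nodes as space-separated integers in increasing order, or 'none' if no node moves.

Old toposort: [1, 3, 6, 2, 5, 0, 4, 7]
Added edge 4->0
Recompute Kahn (smallest-id tiebreak):
  initial in-degrees: [5, 0, 2, 1, 3, 1, 0, 1]
  ready (indeg=0): [1, 6]
  pop 1: indeg[2]->1; indeg[3]->0 | ready=[3, 6] | order so far=[1]
  pop 3: indeg[0]->4; indeg[4]->2 | ready=[6] | order so far=[1, 3]
  pop 6: indeg[0]->3; indeg[2]->0; indeg[5]->0; indeg[7]->0 | ready=[2, 5, 7] | order so far=[1, 3, 6]
  pop 2: indeg[0]->2; indeg[4]->1 | ready=[5, 7] | order so far=[1, 3, 6, 2]
  pop 5: indeg[0]->1; indeg[4]->0 | ready=[4, 7] | order so far=[1, 3, 6, 2, 5]
  pop 4: indeg[0]->0 | ready=[0, 7] | order so far=[1, 3, 6, 2, 5, 4]
  pop 0: no out-edges | ready=[7] | order so far=[1, 3, 6, 2, 5, 4, 0]
  pop 7: no out-edges | ready=[] | order so far=[1, 3, 6, 2, 5, 4, 0, 7]
New canonical toposort: [1, 3, 6, 2, 5, 4, 0, 7]
Compare positions:
  Node 0: index 5 -> 6 (moved)
  Node 1: index 0 -> 0 (same)
  Node 2: index 3 -> 3 (same)
  Node 3: index 1 -> 1 (same)
  Node 4: index 6 -> 5 (moved)
  Node 5: index 4 -> 4 (same)
  Node 6: index 2 -> 2 (same)
  Node 7: index 7 -> 7 (same)
Nodes that changed position: 0 4

Answer: 0 4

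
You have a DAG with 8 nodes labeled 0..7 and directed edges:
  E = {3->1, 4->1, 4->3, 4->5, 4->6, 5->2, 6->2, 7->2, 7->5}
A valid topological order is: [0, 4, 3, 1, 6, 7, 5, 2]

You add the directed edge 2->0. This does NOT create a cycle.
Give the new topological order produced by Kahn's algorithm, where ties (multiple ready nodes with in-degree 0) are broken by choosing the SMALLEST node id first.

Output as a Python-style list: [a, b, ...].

Old toposort: [0, 4, 3, 1, 6, 7, 5, 2]
Added edge: 2->0
Position of 2 (7) > position of 0 (0). Must reorder: 2 must now come before 0.
Run Kahn's algorithm (break ties by smallest node id):
  initial in-degrees: [1, 2, 3, 1, 0, 2, 1, 0]
  ready (indeg=0): [4, 7]
  pop 4: indeg[1]->1; indeg[3]->0; indeg[5]->1; indeg[6]->0 | ready=[3, 6, 7] | order so far=[4]
  pop 3: indeg[1]->0 | ready=[1, 6, 7] | order so far=[4, 3]
  pop 1: no out-edges | ready=[6, 7] | order so far=[4, 3, 1]
  pop 6: indeg[2]->2 | ready=[7] | order so far=[4, 3, 1, 6]
  pop 7: indeg[2]->1; indeg[5]->0 | ready=[5] | order so far=[4, 3, 1, 6, 7]
  pop 5: indeg[2]->0 | ready=[2] | order so far=[4, 3, 1, 6, 7, 5]
  pop 2: indeg[0]->0 | ready=[0] | order so far=[4, 3, 1, 6, 7, 5, 2]
  pop 0: no out-edges | ready=[] | order so far=[4, 3, 1, 6, 7, 5, 2, 0]
  Result: [4, 3, 1, 6, 7, 5, 2, 0]

Answer: [4, 3, 1, 6, 7, 5, 2, 0]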